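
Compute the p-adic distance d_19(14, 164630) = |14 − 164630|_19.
d_19(14, 164630) = 1/6859

Step 1 — x − y = 14 − 164630 = -164616. Step 2 — v_19(-164616) = 3 (factor: -164616 = −(19^3 · 24); the sign does not affect v_p). Step 3 — |x − y|_19 = 19^{-3} = 1/6859.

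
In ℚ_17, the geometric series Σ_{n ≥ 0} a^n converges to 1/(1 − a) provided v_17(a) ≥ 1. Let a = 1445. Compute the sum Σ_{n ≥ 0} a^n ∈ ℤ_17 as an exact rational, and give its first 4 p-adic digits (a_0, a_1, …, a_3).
Σ a^n = 1/(1 − a) = -1/1444;  first 4 digits = (1, 0, 5, 0)

v_17(a) = 2 ≥ 1, so the series converges in ℤ_17 to 1/(1 − a) = 1/(1 − 1445) = -1/1444. Expand this rational in ℤ_17: compute digits iteratively via d_i = x_i mod 17, x_{i+1} = (x_i − d_i)/17. The first 4 digits are (1, 0, 5, 0).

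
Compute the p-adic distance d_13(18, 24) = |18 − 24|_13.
d_13(18, 24) = 1

Step 1 — x − y = 18 − 24 = -6. Step 2 — v_13(-6) = 0 (factor: -6 = −(13^0 · 6); the sign does not affect v_p). Step 3 — |x − y|_13 = 13^{0} = 1.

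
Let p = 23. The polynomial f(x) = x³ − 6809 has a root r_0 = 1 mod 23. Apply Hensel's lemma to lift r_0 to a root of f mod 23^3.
r_2 = 5797 (mod 12167)

Hensel: r_{i+1} = r_i − f(r_i)/f′(r_i) mod 23^{i+2}, where f′(x) = 3x². Iterate:
  r_0 = 1 (mod 23)
  r_1 = 507 (mod 529)
  r_2 = 5797 (mod 12167)
Final: r = 5797 with f(r) ≡ 0 mod 23^3.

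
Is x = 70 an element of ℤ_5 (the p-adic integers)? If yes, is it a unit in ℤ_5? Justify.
x ∈ ℤ_5 but not a unit; v_5(x) = 1 > 0

ℤ_5 = {x ∈ ℚ_5 : v_5(x) ≥ 0} and ℤ_5^× = {x ∈ ℤ_5 : v_5(x) = 0}. Here v_5(70) = v_5(num) − v_5(den) = 1; compare against these criteria.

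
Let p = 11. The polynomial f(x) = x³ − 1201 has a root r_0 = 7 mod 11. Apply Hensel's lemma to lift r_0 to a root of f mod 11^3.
r_2 = 645 (mod 1331)

Hensel: r_{i+1} = r_i − f(r_i)/f′(r_i) mod 11^{i+2}, where f′(x) = 3x². Iterate:
  r_0 = 7 (mod 11)
  r_1 = 40 (mod 121)
  r_2 = 645 (mod 1331)
Final: r = 645 with f(r) ≡ 0 mod 11^3.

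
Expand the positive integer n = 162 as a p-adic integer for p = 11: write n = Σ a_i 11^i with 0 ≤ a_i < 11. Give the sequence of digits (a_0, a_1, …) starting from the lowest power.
(a_0, a_1, …) = (8, 3, 1)

Repeated division by 11 gives the digits low-to-high: 162 = 8 + 3·11^1 + 1·11^2. Digit sequence: (8, 3, 1).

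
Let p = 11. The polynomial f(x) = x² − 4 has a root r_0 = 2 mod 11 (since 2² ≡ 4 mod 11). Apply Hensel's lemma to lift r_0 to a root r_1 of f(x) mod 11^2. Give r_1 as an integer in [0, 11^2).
r_1 = 2 (mod 121)

Hensel's recurrence: r_{i+1} = r_i − f(r_i)·(f′(r_i))^{-1} mod 11^{i+2}, with f′(x) = 2x. Iterate:
  r_0 = 2 (mod 11)
  r_1 = 2 (mod 121)
Final: r_1 = 2, and one checks f(r_1) ≡ 0 mod 11^2.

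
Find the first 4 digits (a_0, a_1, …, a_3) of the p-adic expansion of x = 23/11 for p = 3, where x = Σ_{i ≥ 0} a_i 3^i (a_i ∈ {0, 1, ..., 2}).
(a_0, …, a_3) = (1, 2, 0, 2)

v_3(23/11) = 0 (numerator and denominator both coprime to 3), so x ∈ ℤ_3^×. Compute digits iteratively via a_i = x_i mod 3, x_{i+1} = (x_i − a_i)/3, with x_0 = x:
  x_0 = 23/11;  a_0 = 1;  x_1 = (x_0 − 1)/3 = 4/11
  x_1 = 4/11;  a_1 = 2;  x_2 = (x_1 − 2)/3 = -6/11
  x_2 = -6/11;  a_2 = 0;  x_3 = (x_2 − 0)/3 = -2/11
  x_3 = -2/11;  a_3 = 2;  x_4 = (x_3 − 2)/3 = -8/11
Digits: (1, 2, 0, 2).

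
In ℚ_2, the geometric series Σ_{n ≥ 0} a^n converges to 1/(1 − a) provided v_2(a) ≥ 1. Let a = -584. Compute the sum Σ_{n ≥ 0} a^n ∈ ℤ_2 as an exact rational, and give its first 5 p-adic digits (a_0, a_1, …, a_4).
Σ a^n = 1/(1 − a) = 1/585;  first 5 digits = (1, 0, 0, 1, 1)

v_2(a) = 3 ≥ 1, so the series converges in ℤ_2 to 1/(1 − a) = 1/(1 − (-584)) = 1/585. Expand this rational in ℤ_2: compute digits iteratively via d_i = x_i mod 2, x_{i+1} = (x_i − d_i)/2. The first 5 digits are (1, 0, 0, 1, 1).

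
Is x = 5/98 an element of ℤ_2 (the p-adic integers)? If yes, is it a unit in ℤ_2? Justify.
x ∉ ℤ_2 (v_2(x) = -1 < 0)

ℤ_2 = {x ∈ ℚ_2 : v_2(x) ≥ 0} and ℤ_2^× = {x ∈ ℤ_2 : v_2(x) = 0}. Here v_2(5/98) = v_2(num) − v_2(den) = -1; compare against these criteria.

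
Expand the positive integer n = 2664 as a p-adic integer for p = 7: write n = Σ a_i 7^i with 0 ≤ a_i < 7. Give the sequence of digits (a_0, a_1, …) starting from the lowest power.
(a_0, a_1, …) = (4, 2, 5, 0, 1)

Repeated division by 7 gives the digits low-to-high: 2664 = 4 + 2·7^1 + 5·7^2 + 1·7^4. Digit sequence: (4, 2, 5, 0, 1).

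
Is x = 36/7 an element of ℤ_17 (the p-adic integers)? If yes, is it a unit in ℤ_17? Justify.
x ∈ ℤ_17^× (unit); v_17(x) = 0

ℤ_17 = {x ∈ ℚ_17 : v_17(x) ≥ 0} and ℤ_17^× = {x ∈ ℤ_17 : v_17(x) = 0}. Here v_17(36/7) = v_17(num) − v_17(den) = 0; compare against these criteria.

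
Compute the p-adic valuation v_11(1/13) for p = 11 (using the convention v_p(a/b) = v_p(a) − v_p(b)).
v_11(1/13) = 0

Factor powers of 11 from the numerator and denominator of the reduced fraction: 1 = 11^0 · 1 and 13 = 11^0 · 13. Apply v_p(a/b) = v_p(a) − v_p(b): v_11(1/13) = 0 − 0 = 0.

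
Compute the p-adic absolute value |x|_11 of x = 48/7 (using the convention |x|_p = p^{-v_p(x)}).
|48/7|_11 = 1

Step 1 — compute v_11(x) by factoring powers of 11 out of the numerator and denominator: v_11(48/7) = 0. Step 2 — apply |x|_p = p^{-v_p(x)} = 11^{0} = 1.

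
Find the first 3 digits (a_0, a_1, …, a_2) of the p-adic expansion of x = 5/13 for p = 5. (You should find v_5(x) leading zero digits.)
(a_0, …, a_2) = (0, 2, 0)

v_5(5/13) = 1, so a_0 = ... = a_0 = 0. Factor out: x = 5^1 · u with u = 1/13 a unit in ℤ_5. Expand u iteratively via a_{v+i} = u_i mod 5, u_{i+1} = (u_i − a_{v+i})/5:
  u_0 = 1/13;  a_1 = 2;  u_1 = (u_0 − 2)/5 = -5/13
  u_1 = -5/13;  a_2 = 0;  u_2 = (u_1 − 0)/5 = -1/13
Digits: (0, 2, 0).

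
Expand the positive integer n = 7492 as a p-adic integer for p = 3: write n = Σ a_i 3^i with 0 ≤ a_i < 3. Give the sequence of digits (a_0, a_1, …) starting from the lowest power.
(a_0, a_1, …) = (1, 1, 1, 1, 2, 0, 1, 0, 1)

Repeated division by 3 gives the digits low-to-high: 7492 = 1 + 1·3^1 + 1·3^2 + 1·3^3 + 2·3^4 + 1·3^6 + 1·3^8. Digit sequence: (1, 1, 1, 1, 2, 0, 1, 0, 1).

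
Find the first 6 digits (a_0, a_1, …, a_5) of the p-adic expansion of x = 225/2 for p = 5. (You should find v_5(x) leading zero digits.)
(a_0, …, a_5) = (0, 0, 2, 3, 2, 2)

v_5(225/2) = 2, so a_0 = ... = a_1 = 0. Factor out: x = 5^2 · u with u = 9/2 a unit in ℤ_5. Expand u iteratively via a_{v+i} = u_i mod 5, u_{i+1} = (u_i − a_{v+i})/5:
  u_0 = 9/2;  a_2 = 2;  u_1 = (u_0 − 2)/5 = 1/2
  u_1 = 1/2;  a_3 = 3;  u_2 = (u_1 − 3)/5 = -1/2
  u_2 = -1/2;  a_4 = 2;  u_3 = (u_2 − 2)/5 = -1/2
  u_3 = -1/2;  a_5 = 2;  u_4 = (u_3 − 2)/5 = -1/2
Digits: (0, 0, 2, 3, 2, 2).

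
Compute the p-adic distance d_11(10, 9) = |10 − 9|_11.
d_11(10, 9) = 1

Step 1 — x − y = 10 − 9 = 1. Step 2 — v_11(1) = 0 (factor: 1 = (11^0 · 1); the sign does not affect v_p). Step 3 — |x − y|_11 = 11^{0} = 1.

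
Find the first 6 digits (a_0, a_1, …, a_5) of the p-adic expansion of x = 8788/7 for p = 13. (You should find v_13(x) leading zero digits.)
(a_0, …, a_5) = (0, 0, 0, 8, 5, 7)

v_13(8788/7) = 3, so a_0 = ... = a_2 = 0. Factor out: x = 13^3 · u with u = 4/7 a unit in ℤ_13. Expand u iteratively via a_{v+i} = u_i mod 13, u_{i+1} = (u_i − a_{v+i})/13:
  u_0 = 4/7;  a_3 = 8;  u_1 = (u_0 − 8)/13 = -4/7
  u_1 = -4/7;  a_4 = 5;  u_2 = (u_1 − 5)/13 = -3/7
  u_2 = -3/7;  a_5 = 7;  u_3 = (u_2 − 7)/13 = -4/7
Digits: (0, 0, 0, 8, 5, 7).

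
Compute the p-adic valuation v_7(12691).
v_7(12691) = 3

v_7(n) is the largest exponent k such that 7^k divides n. Factor out: 12691 = 7^3 · 37. (Sign doesn't affect v_p.) So v_7(12691) = 3.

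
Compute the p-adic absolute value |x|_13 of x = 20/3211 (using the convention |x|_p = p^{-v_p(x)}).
|20/3211|_13 = 169

Step 1 — compute v_13(x) by factoring powers of 13 out of the numerator and denominator: v_13(20/3211) = -2. Step 2 — apply |x|_p = p^{-v_p(x)} = 13^{2} = 169.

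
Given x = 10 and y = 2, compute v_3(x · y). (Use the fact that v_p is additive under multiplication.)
v_3(20) = 0

v_p(x) = 0 (factor: 10 = 3^0 · 10); v_p(y) = 0 (factor: 2 = 3^0 · 2). Additivity: v_p(xy) = v_p(x) + v_p(y) = 0 + 0 = 0. (Direct check: xy = 20 = 3^0 · (20).)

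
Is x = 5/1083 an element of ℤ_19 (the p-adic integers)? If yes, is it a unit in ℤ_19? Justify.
x ∉ ℤ_19 (v_19(x) = -2 < 0)

ℤ_19 = {x ∈ ℚ_19 : v_19(x) ≥ 0} and ℤ_19^× = {x ∈ ℤ_19 : v_19(x) = 0}. Here v_19(5/1083) = v_19(num) − v_19(den) = -2; compare against these criteria.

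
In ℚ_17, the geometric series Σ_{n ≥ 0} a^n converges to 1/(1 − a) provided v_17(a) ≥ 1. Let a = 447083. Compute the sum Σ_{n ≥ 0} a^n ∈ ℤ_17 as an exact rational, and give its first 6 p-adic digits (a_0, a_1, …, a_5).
Σ a^n = 1/(1 − a) = -1/447082;  first 6 digits = (1, 0, 0, 6, 5, 0)

v_17(a) = 3 ≥ 1, so the series converges in ℤ_17 to 1/(1 − a) = 1/(1 − 447083) = -1/447082. Expand this rational in ℤ_17: compute digits iteratively via d_i = x_i mod 17, x_{i+1} = (x_i − d_i)/17. The first 6 digits are (1, 0, 0, 6, 5, 0).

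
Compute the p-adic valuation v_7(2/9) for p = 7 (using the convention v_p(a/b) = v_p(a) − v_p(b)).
v_7(2/9) = 0

Factor powers of 7 from the numerator and denominator of the reduced fraction: 2 = 7^0 · 2 and 9 = 7^0 · 9. Apply v_p(a/b) = v_p(a) − v_p(b): v_7(2/9) = 0 − 0 = 0.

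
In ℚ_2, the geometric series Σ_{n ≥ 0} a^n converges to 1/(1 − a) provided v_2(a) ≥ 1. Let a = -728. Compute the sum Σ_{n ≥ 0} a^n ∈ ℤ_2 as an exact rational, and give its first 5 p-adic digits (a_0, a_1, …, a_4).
Σ a^n = 1/(1 − a) = 1/729;  first 5 digits = (1, 0, 0, 1, 0)

v_2(a) = 3 ≥ 1, so the series converges in ℤ_2 to 1/(1 − a) = 1/(1 − (-728)) = 1/729. Expand this rational in ℤ_2: compute digits iteratively via d_i = x_i mod 2, x_{i+1} = (x_i − d_i)/2. The first 5 digits are (1, 0, 0, 1, 0).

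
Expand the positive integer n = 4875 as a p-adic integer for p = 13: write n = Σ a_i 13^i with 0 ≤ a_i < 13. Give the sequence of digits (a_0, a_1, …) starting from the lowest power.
(a_0, a_1, …) = (0, 11, 2, 2)

Repeated division by 13 gives the digits low-to-high: 4875 = 11·13^1 + 2·13^2 + 2·13^3. Digit sequence: (0, 11, 2, 2).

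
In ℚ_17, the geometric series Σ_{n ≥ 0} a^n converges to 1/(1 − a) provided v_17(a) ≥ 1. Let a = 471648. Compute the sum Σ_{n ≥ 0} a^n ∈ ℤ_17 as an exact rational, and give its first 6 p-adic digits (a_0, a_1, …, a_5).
Σ a^n = 1/(1 − a) = -1/471647;  first 6 digits = (1, 0, 0, 11, 5, 0)

v_17(a) = 3 ≥ 1, so the series converges in ℤ_17 to 1/(1 − a) = 1/(1 − 471648) = -1/471647. Expand this rational in ℤ_17: compute digits iteratively via d_i = x_i mod 17, x_{i+1} = (x_i − d_i)/17. The first 6 digits are (1, 0, 0, 11, 5, 0).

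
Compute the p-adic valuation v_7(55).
v_7(55) = 0

v_7(n) is the largest exponent k such that 7^k divides n. Factor out: 55 = 7^0 · 55. (Sign doesn't affect v_p.) So v_7(55) = 0.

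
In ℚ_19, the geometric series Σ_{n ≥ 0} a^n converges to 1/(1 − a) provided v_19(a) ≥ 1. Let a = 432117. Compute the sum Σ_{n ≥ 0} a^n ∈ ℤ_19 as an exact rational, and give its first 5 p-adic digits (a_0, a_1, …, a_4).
Σ a^n = 1/(1 − a) = -1/432116;  first 5 digits = (1, 0, 0, 6, 3)

v_19(a) = 3 ≥ 1, so the series converges in ℤ_19 to 1/(1 − a) = 1/(1 − 432117) = -1/432116. Expand this rational in ℤ_19: compute digits iteratively via d_i = x_i mod 19, x_{i+1} = (x_i − d_i)/19. The first 5 digits are (1, 0, 0, 6, 3).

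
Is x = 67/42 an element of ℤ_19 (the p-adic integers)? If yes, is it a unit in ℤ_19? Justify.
x ∈ ℤ_19^× (unit); v_19(x) = 0

ℤ_19 = {x ∈ ℚ_19 : v_19(x) ≥ 0} and ℤ_19^× = {x ∈ ℤ_19 : v_19(x) = 0}. Here v_19(67/42) = v_19(num) − v_19(den) = 0; compare against these criteria.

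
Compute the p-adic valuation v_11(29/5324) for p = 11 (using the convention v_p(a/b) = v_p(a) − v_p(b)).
v_11(29/5324) = -3

Factor powers of 11 from the numerator and denominator of the reduced fraction: 29 = 11^0 · 29 and 5324 = 11^3 · 4. Apply v_p(a/b) = v_p(a) − v_p(b): v_11(29/5324) = 0 − 3 = -3.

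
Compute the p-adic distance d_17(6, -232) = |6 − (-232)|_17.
d_17(6, -232) = 1/17

Step 1 — x − y = 6 − (-232) = 238. Step 2 — v_17(238) = 1 (factor: 238 = (17^1 · 14); the sign does not affect v_p). Step 3 — |x − y|_17 = 17^{-1} = 1/17.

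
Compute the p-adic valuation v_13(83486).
v_13(83486) = 3

v_13(n) is the largest exponent k such that 13^k divides n. Factor out: 83486 = 13^3 · 38. (Sign doesn't affect v_p.) So v_13(83486) = 3.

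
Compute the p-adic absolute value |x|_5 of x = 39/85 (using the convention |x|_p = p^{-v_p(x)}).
|39/85|_5 = 5

Step 1 — compute v_5(x) by factoring powers of 5 out of the numerator and denominator: v_5(39/85) = -1. Step 2 — apply |x|_p = p^{-v_p(x)} = 5^{1} = 5.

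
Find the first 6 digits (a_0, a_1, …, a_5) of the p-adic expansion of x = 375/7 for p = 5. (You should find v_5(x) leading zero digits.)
(a_0, …, a_5) = (0, 0, 0, 4, 0, 2)

v_5(375/7) = 3, so a_0 = ... = a_2 = 0. Factor out: x = 5^3 · u with u = 3/7 a unit in ℤ_5. Expand u iteratively via a_{v+i} = u_i mod 5, u_{i+1} = (u_i − a_{v+i})/5:
  u_0 = 3/7;  a_3 = 4;  u_1 = (u_0 − 4)/5 = -5/7
  u_1 = -5/7;  a_4 = 0;  u_2 = (u_1 − 0)/5 = -1/7
  u_2 = -1/7;  a_5 = 2;  u_3 = (u_2 − 2)/5 = -3/7
Digits: (0, 0, 0, 4, 0, 2).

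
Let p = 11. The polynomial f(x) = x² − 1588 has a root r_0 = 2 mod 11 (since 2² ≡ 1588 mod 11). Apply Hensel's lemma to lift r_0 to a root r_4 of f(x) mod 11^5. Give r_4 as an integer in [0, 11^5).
r_4 = 139548 (mod 161051)

Hensel's recurrence: r_{i+1} = r_i − f(r_i)·(f′(r_i))^{-1} mod 11^{i+2}, with f′(x) = 2x. Iterate:
  r_0 = 2 (mod 11)
  r_1 = 35 (mod 121)
  r_2 = 1124 (mod 1331)
  r_3 = 7779 (mod 14641)
  r_4 = 139548 (mod 161051)
Final: r_4 = 139548, and one checks f(r_4) ≡ 0 mod 11^5.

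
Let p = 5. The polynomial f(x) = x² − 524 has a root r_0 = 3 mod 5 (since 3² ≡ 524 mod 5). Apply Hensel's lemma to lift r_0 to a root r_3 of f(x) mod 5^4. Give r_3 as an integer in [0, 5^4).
r_3 = 93 (mod 625)

Hensel's recurrence: r_{i+1} = r_i − f(r_i)·(f′(r_i))^{-1} mod 5^{i+2}, with f′(x) = 2x. Iterate:
  r_0 = 3 (mod 5)
  r_1 = 18 (mod 25)
  r_2 = 93 (mod 125)
  r_3 = 93 (mod 625)
Final: r_3 = 93, and one checks f(r_3) ≡ 0 mod 5^4.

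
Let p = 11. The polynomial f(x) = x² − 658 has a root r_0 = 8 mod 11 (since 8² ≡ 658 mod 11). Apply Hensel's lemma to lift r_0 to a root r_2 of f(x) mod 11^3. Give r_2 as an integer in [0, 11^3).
r_2 = 514 (mod 1331)

Hensel's recurrence: r_{i+1} = r_i − f(r_i)·(f′(r_i))^{-1} mod 11^{i+2}, with f′(x) = 2x. Iterate:
  r_0 = 8 (mod 11)
  r_1 = 30 (mod 121)
  r_2 = 514 (mod 1331)
Final: r_2 = 514, and one checks f(r_2) ≡ 0 mod 11^3.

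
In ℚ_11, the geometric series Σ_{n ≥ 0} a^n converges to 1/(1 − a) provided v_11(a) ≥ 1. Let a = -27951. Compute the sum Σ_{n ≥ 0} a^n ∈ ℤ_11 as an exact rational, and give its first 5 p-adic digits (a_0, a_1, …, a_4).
Σ a^n = 1/(1 − a) = 1/27952;  first 5 digits = (1, 0, 0, 1, 9)

v_11(a) = 3 ≥ 1, so the series converges in ℤ_11 to 1/(1 − a) = 1/(1 − (-27951)) = 1/27952. Expand this rational in ℤ_11: compute digits iteratively via d_i = x_i mod 11, x_{i+1} = (x_i − d_i)/11. The first 5 digits are (1, 0, 0, 1, 9).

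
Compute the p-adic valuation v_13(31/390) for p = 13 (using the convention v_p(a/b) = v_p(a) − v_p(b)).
v_13(31/390) = -1

Factor powers of 13 from the numerator and denominator of the reduced fraction: 31 = 13^0 · 31 and 390 = 13^1 · 30. Apply v_p(a/b) = v_p(a) − v_p(b): v_13(31/390) = 0 − 1 = -1.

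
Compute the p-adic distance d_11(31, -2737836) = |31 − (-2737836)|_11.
d_11(31, -2737836) = 1/161051

Step 1 — x − y = 31 − (-2737836) = 2737867. Step 2 — v_11(2737867) = 5 (factor: 2737867 = (11^5 · 17); the sign does not affect v_p). Step 3 — |x − y|_11 = 11^{-5} = 1/161051.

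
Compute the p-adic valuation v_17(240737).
v_17(240737) = 3

v_17(n) is the largest exponent k such that 17^k divides n. Factor out: 240737 = 17^3 · 49. (Sign doesn't affect v_p.) So v_17(240737) = 3.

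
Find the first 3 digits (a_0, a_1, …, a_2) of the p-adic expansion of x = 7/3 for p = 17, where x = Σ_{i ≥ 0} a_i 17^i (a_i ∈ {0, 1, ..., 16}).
(a_0, …, a_2) = (8, 11, 5)

v_17(7/3) = 0 (numerator and denominator both coprime to 17), so x ∈ ℤ_17^×. Compute digits iteratively via a_i = x_i mod 17, x_{i+1} = (x_i − a_i)/17, with x_0 = x:
  x_0 = 7/3;  a_0 = 8;  x_1 = (x_0 − 8)/17 = -1/3
  x_1 = -1/3;  a_1 = 11;  x_2 = (x_1 − 11)/17 = -2/3
  x_2 = -2/3;  a_2 = 5;  x_3 = (x_2 − 5)/17 = -1/3
Digits: (8, 11, 5).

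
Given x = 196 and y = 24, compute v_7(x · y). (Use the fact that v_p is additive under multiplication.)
v_7(4704) = 2

v_p(x) = 2 (factor: 196 = 7^2 · 4); v_p(y) = 0 (factor: 24 = 7^0 · 24). Additivity: v_p(xy) = v_p(x) + v_p(y) = 2 + 0 = 2. (Direct check: xy = 4704 = 7^2 · (96).)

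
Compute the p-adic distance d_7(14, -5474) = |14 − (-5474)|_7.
d_7(14, -5474) = 1/343

Step 1 — x − y = 14 − (-5474) = 5488. Step 2 — v_7(5488) = 3 (factor: 5488 = (7^3 · 16); the sign does not affect v_p). Step 3 — |x − y|_7 = 7^{-3} = 1/343.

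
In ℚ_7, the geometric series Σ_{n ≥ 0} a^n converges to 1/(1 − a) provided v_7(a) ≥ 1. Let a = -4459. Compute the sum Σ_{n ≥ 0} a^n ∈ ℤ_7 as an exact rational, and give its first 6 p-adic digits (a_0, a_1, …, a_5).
Σ a^n = 1/(1 − a) = 1/4460;  first 6 digits = (1, 0, 0, 1, 5, 6)

v_7(a) = 3 ≥ 1, so the series converges in ℤ_7 to 1/(1 − a) = 1/(1 − (-4459)) = 1/4460. Expand this rational in ℤ_7: compute digits iteratively via d_i = x_i mod 7, x_{i+1} = (x_i − d_i)/7. The first 6 digits are (1, 0, 0, 1, 5, 6).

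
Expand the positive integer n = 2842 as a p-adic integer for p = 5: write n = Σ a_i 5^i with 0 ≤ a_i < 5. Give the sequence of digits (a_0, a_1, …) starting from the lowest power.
(a_0, a_1, …) = (2, 3, 3, 2, 4)

Repeated division by 5 gives the digits low-to-high: 2842 = 2 + 3·5^1 + 3·5^2 + 2·5^3 + 4·5^4. Digit sequence: (2, 3, 3, 2, 4).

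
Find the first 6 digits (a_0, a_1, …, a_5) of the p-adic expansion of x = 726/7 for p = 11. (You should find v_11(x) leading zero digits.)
(a_0, …, a_5) = (0, 0, 4, 6, 1, 3)

v_11(726/7) = 2, so a_0 = ... = a_1 = 0. Factor out: x = 11^2 · u with u = 6/7 a unit in ℤ_11. Expand u iteratively via a_{v+i} = u_i mod 11, u_{i+1} = (u_i − a_{v+i})/11:
  u_0 = 6/7;  a_2 = 4;  u_1 = (u_0 − 4)/11 = -2/7
  u_1 = -2/7;  a_3 = 6;  u_2 = (u_1 − 6)/11 = -4/7
  u_2 = -4/7;  a_4 = 1;  u_3 = (u_2 − 1)/11 = -1/7
  u_3 = -1/7;  a_5 = 3;  u_4 = (u_3 − 3)/11 = -2/7
Digits: (0, 0, 4, 6, 1, 3).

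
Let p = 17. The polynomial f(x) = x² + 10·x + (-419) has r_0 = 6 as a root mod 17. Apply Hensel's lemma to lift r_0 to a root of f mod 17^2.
r_1 = 244 (mod 289)

Hensel: r_{i+1} = r_i − f(r_i)·(f′(r_i))^{-1} mod 17^{i+2}, f′(x) = 2x + 10. Iterate:
  r_0 = 6 (mod 17)
  r_1 = 244 (mod 289)
Final: r = 244 satisfies f(r) ≡ 0 mod 17^2.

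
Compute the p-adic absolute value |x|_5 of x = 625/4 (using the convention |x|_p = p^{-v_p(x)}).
|625/4|_5 = 1/625

Step 1 — compute v_5(x) by factoring powers of 5 out of the numerator and denominator: v_5(625/4) = 4. Step 2 — apply |x|_p = p^{-v_p(x)} = 5^{-4} = 1/625.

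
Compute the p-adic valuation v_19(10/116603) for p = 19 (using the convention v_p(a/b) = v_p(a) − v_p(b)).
v_19(10/116603) = -3

Factor powers of 19 from the numerator and denominator of the reduced fraction: 10 = 19^0 · 10 and 116603 = 19^3 · 17. Apply v_p(a/b) = v_p(a) − v_p(b): v_19(10/116603) = 0 − 3 = -3.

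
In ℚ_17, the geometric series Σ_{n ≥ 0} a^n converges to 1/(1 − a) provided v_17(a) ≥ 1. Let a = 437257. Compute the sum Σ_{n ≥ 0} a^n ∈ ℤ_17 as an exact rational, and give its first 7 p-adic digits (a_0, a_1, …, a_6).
Σ a^n = 1/(1 − a) = -1/437256;  first 7 digits = (1, 0, 0, 4, 5, 0, 16)

v_17(a) = 3 ≥ 1, so the series converges in ℤ_17 to 1/(1 − a) = 1/(1 − 437257) = -1/437256. Expand this rational in ℤ_17: compute digits iteratively via d_i = x_i mod 17, x_{i+1} = (x_i − d_i)/17. The first 7 digits are (1, 0, 0, 4, 5, 0, 16).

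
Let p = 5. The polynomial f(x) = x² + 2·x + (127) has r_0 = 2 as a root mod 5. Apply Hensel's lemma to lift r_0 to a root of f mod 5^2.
r_1 = 17 (mod 25)

Hensel: r_{i+1} = r_i − f(r_i)·(f′(r_i))^{-1} mod 5^{i+2}, f′(x) = 2x + 2. Iterate:
  r_0 = 2 (mod 5)
  r_1 = 17 (mod 25)
Final: r = 17 satisfies f(r) ≡ 0 mod 5^2.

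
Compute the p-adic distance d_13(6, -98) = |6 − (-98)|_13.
d_13(6, -98) = 1/13

Step 1 — x − y = 6 − (-98) = 104. Step 2 — v_13(104) = 1 (factor: 104 = (13^1 · 8); the sign does not affect v_p). Step 3 — |x − y|_13 = 13^{-1} = 1/13.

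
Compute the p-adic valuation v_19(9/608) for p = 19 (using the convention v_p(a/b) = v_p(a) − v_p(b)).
v_19(9/608) = -1

Factor powers of 19 from the numerator and denominator of the reduced fraction: 9 = 19^0 · 9 and 608 = 19^1 · 32. Apply v_p(a/b) = v_p(a) − v_p(b): v_19(9/608) = 0 − 1 = -1.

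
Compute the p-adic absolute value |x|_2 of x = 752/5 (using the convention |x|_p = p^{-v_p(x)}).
|752/5|_2 = 1/16

Step 1 — compute v_2(x) by factoring powers of 2 out of the numerator and denominator: v_2(752/5) = 4. Step 2 — apply |x|_p = p^{-v_p(x)} = 2^{-4} = 1/16.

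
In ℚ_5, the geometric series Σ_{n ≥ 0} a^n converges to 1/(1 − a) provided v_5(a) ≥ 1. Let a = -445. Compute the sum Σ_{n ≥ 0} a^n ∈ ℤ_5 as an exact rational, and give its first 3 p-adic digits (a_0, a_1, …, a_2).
Σ a^n = 1/(1 − a) = 1/446;  first 3 digits = (1, 1, 3)

v_5(a) = 1 ≥ 1, so the series converges in ℤ_5 to 1/(1 − a) = 1/(1 − (-445)) = 1/446. Expand this rational in ℤ_5: compute digits iteratively via d_i = x_i mod 5, x_{i+1} = (x_i − d_i)/5. The first 3 digits are (1, 1, 3).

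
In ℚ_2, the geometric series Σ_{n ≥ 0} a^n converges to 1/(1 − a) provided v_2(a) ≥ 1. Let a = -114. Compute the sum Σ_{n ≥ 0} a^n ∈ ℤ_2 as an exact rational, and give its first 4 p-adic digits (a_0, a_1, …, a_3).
Σ a^n = 1/(1 − a) = 1/115;  first 4 digits = (1, 1, 0, 1)

v_2(a) = 1 ≥ 1, so the series converges in ℤ_2 to 1/(1 − a) = 1/(1 − (-114)) = 1/115. Expand this rational in ℤ_2: compute digits iteratively via d_i = x_i mod 2, x_{i+1} = (x_i − d_i)/2. The first 4 digits are (1, 1, 0, 1).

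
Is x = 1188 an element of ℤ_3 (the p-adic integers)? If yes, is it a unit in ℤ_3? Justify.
x ∈ ℤ_3 but not a unit; v_3(x) = 3 > 0

ℤ_3 = {x ∈ ℚ_3 : v_3(x) ≥ 0} and ℤ_3^× = {x ∈ ℤ_3 : v_3(x) = 0}. Here v_3(1188) = v_3(num) − v_3(den) = 3; compare against these criteria.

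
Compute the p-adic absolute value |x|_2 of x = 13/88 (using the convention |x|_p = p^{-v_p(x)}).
|13/88|_2 = 8

Step 1 — compute v_2(x) by factoring powers of 2 out of the numerator and denominator: v_2(13/88) = -3. Step 2 — apply |x|_p = p^{-v_p(x)} = 2^{3} = 8.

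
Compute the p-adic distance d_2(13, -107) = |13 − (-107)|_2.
d_2(13, -107) = 1/8

Step 1 — x − y = 13 − (-107) = 120. Step 2 — v_2(120) = 3 (factor: 120 = (2^3 · 15); the sign does not affect v_p). Step 3 — |x − y|_2 = 2^{-3} = 1/8.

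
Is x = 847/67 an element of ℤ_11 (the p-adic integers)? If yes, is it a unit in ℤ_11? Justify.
x ∈ ℤ_11 but not a unit; v_11(x) = 2 > 0

ℤ_11 = {x ∈ ℚ_11 : v_11(x) ≥ 0} and ℤ_11^× = {x ∈ ℤ_11 : v_11(x) = 0}. Here v_11(847/67) = v_11(num) − v_11(den) = 2; compare against these criteria.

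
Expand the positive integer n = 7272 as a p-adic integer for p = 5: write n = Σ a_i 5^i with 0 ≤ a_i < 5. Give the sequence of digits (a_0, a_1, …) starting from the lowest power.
(a_0, a_1, …) = (2, 4, 0, 3, 1, 2)

Repeated division by 5 gives the digits low-to-high: 7272 = 2 + 4·5^1 + 3·5^3 + 1·5^4 + 2·5^5. Digit sequence: (2, 4, 0, 3, 1, 2).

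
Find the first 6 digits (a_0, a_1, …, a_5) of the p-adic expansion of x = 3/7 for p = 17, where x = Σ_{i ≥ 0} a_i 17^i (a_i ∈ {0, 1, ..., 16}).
(a_0, …, a_5) = (15, 4, 7, 2, 12, 9)

v_17(3/7) = 0 (numerator and denominator both coprime to 17), so x ∈ ℤ_17^×. Compute digits iteratively via a_i = x_i mod 17, x_{i+1} = (x_i − a_i)/17, with x_0 = x:
  x_0 = 3/7;  a_0 = 15;  x_1 = (x_0 − 15)/17 = -6/7
  x_1 = -6/7;  a_1 = 4;  x_2 = (x_1 − 4)/17 = -2/7
  x_2 = -2/7;  a_2 = 7;  x_3 = (x_2 − 7)/17 = -3/7
  x_3 = -3/7;  a_3 = 2;  x_4 = (x_3 − 2)/17 = -1/7
  x_4 = -1/7;  a_4 = 12;  x_5 = (x_4 − 12)/17 = -5/7
  x_5 = -5/7;  a_5 = 9;  x_6 = (x_5 − 9)/17 = -4/7
Digits: (15, 4, 7, 2, 12, 9).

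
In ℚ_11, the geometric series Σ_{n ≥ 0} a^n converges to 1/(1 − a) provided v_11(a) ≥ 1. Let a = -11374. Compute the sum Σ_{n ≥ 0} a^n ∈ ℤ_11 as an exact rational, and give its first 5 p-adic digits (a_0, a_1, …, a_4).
Σ a^n = 1/(1 − a) = 1/11375;  first 5 digits = (1, 0, 5, 2, 2)

v_11(a) = 2 ≥ 1, so the series converges in ℤ_11 to 1/(1 − a) = 1/(1 − (-11374)) = 1/11375. Expand this rational in ℤ_11: compute digits iteratively via d_i = x_i mod 11, x_{i+1} = (x_i − d_i)/11. The first 5 digits are (1, 0, 5, 2, 2).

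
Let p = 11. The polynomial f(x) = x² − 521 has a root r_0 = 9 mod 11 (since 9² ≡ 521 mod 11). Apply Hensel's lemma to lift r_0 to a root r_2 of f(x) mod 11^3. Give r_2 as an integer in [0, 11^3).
r_2 = 988 (mod 1331)

Hensel's recurrence: r_{i+1} = r_i − f(r_i)·(f′(r_i))^{-1} mod 11^{i+2}, with f′(x) = 2x. Iterate:
  r_0 = 9 (mod 11)
  r_1 = 20 (mod 121)
  r_2 = 988 (mod 1331)
Final: r_2 = 988, and one checks f(r_2) ≡ 0 mod 11^3.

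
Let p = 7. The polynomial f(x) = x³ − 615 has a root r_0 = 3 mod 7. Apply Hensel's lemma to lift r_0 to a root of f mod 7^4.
r_3 = 2159 (mod 2401)

Hensel: r_{i+1} = r_i − f(r_i)/f′(r_i) mod 7^{i+2}, where f′(x) = 3x². Iterate:
  r_0 = 3 (mod 7)
  r_1 = 3 (mod 49)
  r_2 = 101 (mod 343)
  r_3 = 2159 (mod 2401)
Final: r = 2159 with f(r) ≡ 0 mod 7^4.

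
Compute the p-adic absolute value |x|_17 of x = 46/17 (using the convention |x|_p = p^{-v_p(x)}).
|46/17|_17 = 17

Step 1 — compute v_17(x) by factoring powers of 17 out of the numerator and denominator: v_17(46/17) = -1. Step 2 — apply |x|_p = p^{-v_p(x)} = 17^{1} = 17.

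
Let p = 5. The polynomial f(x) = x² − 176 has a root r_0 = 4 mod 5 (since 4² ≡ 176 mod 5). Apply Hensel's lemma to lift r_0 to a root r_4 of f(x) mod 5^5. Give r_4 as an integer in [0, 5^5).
r_4 = 224 (mod 3125)

Hensel's recurrence: r_{i+1} = r_i − f(r_i)·(f′(r_i))^{-1} mod 5^{i+2}, with f′(x) = 2x. Iterate:
  r_0 = 4 (mod 5)
  r_1 = 24 (mod 25)
  r_2 = 99 (mod 125)
  r_3 = 224 (mod 625)
  r_4 = 224 (mod 3125)
Final: r_4 = 224, and one checks f(r_4) ≡ 0 mod 5^5.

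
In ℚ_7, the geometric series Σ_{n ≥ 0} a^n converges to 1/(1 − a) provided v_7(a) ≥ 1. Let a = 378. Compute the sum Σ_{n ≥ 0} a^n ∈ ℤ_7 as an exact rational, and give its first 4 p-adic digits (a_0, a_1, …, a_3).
Σ a^n = 1/(1 − a) = -1/377;  first 4 digits = (1, 5, 4, 3)

v_7(a) = 1 ≥ 1, so the series converges in ℤ_7 to 1/(1 − a) = 1/(1 − 378) = -1/377. Expand this rational in ℤ_7: compute digits iteratively via d_i = x_i mod 7, x_{i+1} = (x_i − d_i)/7. The first 4 digits are (1, 5, 4, 3).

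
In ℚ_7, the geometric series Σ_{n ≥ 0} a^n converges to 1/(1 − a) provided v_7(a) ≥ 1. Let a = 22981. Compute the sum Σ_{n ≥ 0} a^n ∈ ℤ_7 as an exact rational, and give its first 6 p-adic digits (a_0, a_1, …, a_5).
Σ a^n = 1/(1 − a) = -1/22980;  first 6 digits = (1, 0, 0, 4, 2, 1)

v_7(a) = 3 ≥ 1, so the series converges in ℤ_7 to 1/(1 − a) = 1/(1 − 22981) = -1/22980. Expand this rational in ℤ_7: compute digits iteratively via d_i = x_i mod 7, x_{i+1} = (x_i − d_i)/7. The first 6 digits are (1, 0, 0, 4, 2, 1).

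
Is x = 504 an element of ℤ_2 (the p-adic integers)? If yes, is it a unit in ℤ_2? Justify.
x ∈ ℤ_2 but not a unit; v_2(x) = 3 > 0

ℤ_2 = {x ∈ ℚ_2 : v_2(x) ≥ 0} and ℤ_2^× = {x ∈ ℤ_2 : v_2(x) = 0}. Here v_2(504) = v_2(num) − v_2(den) = 3; compare against these criteria.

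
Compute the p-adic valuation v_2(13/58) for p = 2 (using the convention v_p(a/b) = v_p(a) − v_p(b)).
v_2(13/58) = -1

Factor powers of 2 from the numerator and denominator of the reduced fraction: 13 = 2^0 · 13 and 58 = 2^1 · 29. Apply v_p(a/b) = v_p(a) − v_p(b): v_2(13/58) = 0 − 1 = -1.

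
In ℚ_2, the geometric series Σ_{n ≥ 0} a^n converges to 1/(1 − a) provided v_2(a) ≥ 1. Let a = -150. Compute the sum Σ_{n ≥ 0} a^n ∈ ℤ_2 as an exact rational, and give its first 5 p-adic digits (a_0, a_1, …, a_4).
Σ a^n = 1/(1 − a) = 1/151;  first 5 digits = (1, 1, 1, 0, 0)

v_2(a) = 1 ≥ 1, so the series converges in ℤ_2 to 1/(1 − a) = 1/(1 − (-150)) = 1/151. Expand this rational in ℤ_2: compute digits iteratively via d_i = x_i mod 2, x_{i+1} = (x_i − d_i)/2. The first 5 digits are (1, 1, 1, 0, 0).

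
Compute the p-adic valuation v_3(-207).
v_3(-207) = 2

v_3(n) is the largest exponent k such that 3^k divides n. Factor out: -207 = -3^2 · 23. (Sign doesn't affect v_p.) So v_3(-207) = 2.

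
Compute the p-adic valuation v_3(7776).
v_3(7776) = 5

v_3(n) is the largest exponent k such that 3^k divides n. Factor out: 7776 = 3^5 · 32. (Sign doesn't affect v_p.) So v_3(7776) = 5.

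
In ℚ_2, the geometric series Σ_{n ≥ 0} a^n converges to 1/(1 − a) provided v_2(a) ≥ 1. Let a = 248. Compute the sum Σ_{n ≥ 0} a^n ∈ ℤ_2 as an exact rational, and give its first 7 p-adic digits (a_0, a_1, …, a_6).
Σ a^n = 1/(1 − a) = -1/247;  first 7 digits = (1, 0, 0, 1, 1, 1, 0)

v_2(a) = 3 ≥ 1, so the series converges in ℤ_2 to 1/(1 − a) = 1/(1 − 248) = -1/247. Expand this rational in ℤ_2: compute digits iteratively via d_i = x_i mod 2, x_{i+1} = (x_i − d_i)/2. The first 7 digits are (1, 0, 0, 1, 1, 1, 0).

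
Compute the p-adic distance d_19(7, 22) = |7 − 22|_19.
d_19(7, 22) = 1

Step 1 — x − y = 7 − 22 = -15. Step 2 — v_19(-15) = 0 (factor: -15 = −(19^0 · 15); the sign does not affect v_p). Step 3 — |x − y|_19 = 19^{0} = 1.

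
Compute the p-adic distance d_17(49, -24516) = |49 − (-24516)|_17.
d_17(49, -24516) = 1/4913

Step 1 — x − y = 49 − (-24516) = 24565. Step 2 — v_17(24565) = 3 (factor: 24565 = (17^3 · 5); the sign does not affect v_p). Step 3 — |x − y|_17 = 17^{-3} = 1/4913.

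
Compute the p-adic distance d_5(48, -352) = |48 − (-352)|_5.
d_5(48, -352) = 1/25

Step 1 — x − y = 48 − (-352) = 400. Step 2 — v_5(400) = 2 (factor: 400 = (5^2 · 16); the sign does not affect v_p). Step 3 — |x − y|_5 = 5^{-2} = 1/25.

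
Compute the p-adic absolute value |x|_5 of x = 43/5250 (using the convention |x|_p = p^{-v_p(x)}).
|43/5250|_5 = 125

Step 1 — compute v_5(x) by factoring powers of 5 out of the numerator and denominator: v_5(43/5250) = -3. Step 2 — apply |x|_p = p^{-v_p(x)} = 5^{3} = 125.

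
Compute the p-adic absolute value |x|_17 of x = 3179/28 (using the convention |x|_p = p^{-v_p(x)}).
|3179/28|_17 = 1/289

Step 1 — compute v_17(x) by factoring powers of 17 out of the numerator and denominator: v_17(3179/28) = 2. Step 2 — apply |x|_p = p^{-v_p(x)} = 17^{-2} = 1/289.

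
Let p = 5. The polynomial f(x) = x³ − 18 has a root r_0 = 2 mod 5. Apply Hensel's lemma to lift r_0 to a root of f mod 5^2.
r_1 = 7 (mod 25)

Hensel: r_{i+1} = r_i − f(r_i)/f′(r_i) mod 5^{i+2}, where f′(x) = 3x². Iterate:
  r_0 = 2 (mod 5)
  r_1 = 7 (mod 25)
Final: r = 7 with f(r) ≡ 0 mod 5^2.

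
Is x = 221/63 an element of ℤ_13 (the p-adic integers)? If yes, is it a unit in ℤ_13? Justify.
x ∈ ℤ_13 but not a unit; v_13(x) = 1 > 0

ℤ_13 = {x ∈ ℚ_13 : v_13(x) ≥ 0} and ℤ_13^× = {x ∈ ℤ_13 : v_13(x) = 0}. Here v_13(221/63) = v_13(num) − v_13(den) = 1; compare against these criteria.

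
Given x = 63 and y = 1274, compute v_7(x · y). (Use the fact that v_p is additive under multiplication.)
v_7(80262) = 3

v_p(x) = 1 (factor: 63 = 7^1 · 9); v_p(y) = 2 (factor: 1274 = 7^2 · 26). Additivity: v_p(xy) = v_p(x) + v_p(y) = 1 + 2 = 3. (Direct check: xy = 80262 = 7^3 · (234).)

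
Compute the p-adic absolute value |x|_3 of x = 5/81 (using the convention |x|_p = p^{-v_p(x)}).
|5/81|_3 = 81

Step 1 — compute v_3(x) by factoring powers of 3 out of the numerator and denominator: v_3(5/81) = -4. Step 2 — apply |x|_p = p^{-v_p(x)} = 3^{4} = 81.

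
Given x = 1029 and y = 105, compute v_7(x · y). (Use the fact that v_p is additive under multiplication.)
v_7(108045) = 4

v_p(x) = 3 (factor: 1029 = 7^3 · 3); v_p(y) = 1 (factor: 105 = 7^1 · 15). Additivity: v_p(xy) = v_p(x) + v_p(y) = 3 + 1 = 4. (Direct check: xy = 108045 = 7^4 · (45).)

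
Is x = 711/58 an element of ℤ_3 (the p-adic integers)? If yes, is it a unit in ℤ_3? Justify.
x ∈ ℤ_3 but not a unit; v_3(x) = 2 > 0

ℤ_3 = {x ∈ ℚ_3 : v_3(x) ≥ 0} and ℤ_3^× = {x ∈ ℤ_3 : v_3(x) = 0}. Here v_3(711/58) = v_3(num) − v_3(den) = 2; compare against these criteria.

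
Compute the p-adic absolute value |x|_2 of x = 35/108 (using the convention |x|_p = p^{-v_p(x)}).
|35/108|_2 = 4

Step 1 — compute v_2(x) by factoring powers of 2 out of the numerator and denominator: v_2(35/108) = -2. Step 2 — apply |x|_p = p^{-v_p(x)} = 2^{2} = 4.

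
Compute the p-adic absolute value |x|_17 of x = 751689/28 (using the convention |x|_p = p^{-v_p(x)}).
|751689/28|_17 = 1/83521

Step 1 — compute v_17(x) by factoring powers of 17 out of the numerator and denominator: v_17(751689/28) = 4. Step 2 — apply |x|_p = p^{-v_p(x)} = 17^{-4} = 1/83521.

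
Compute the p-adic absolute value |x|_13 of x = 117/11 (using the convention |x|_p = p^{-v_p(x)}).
|117/11|_13 = 1/13

Step 1 — compute v_13(x) by factoring powers of 13 out of the numerator and denominator: v_13(117/11) = 1. Step 2 — apply |x|_p = p^{-v_p(x)} = 13^{-1} = 1/13.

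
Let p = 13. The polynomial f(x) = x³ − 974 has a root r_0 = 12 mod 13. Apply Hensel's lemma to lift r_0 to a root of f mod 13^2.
r_1 = 155 (mod 169)

Hensel: r_{i+1} = r_i − f(r_i)/f′(r_i) mod 13^{i+2}, where f′(x) = 3x². Iterate:
  r_0 = 12 (mod 13)
  r_1 = 155 (mod 169)
Final: r = 155 with f(r) ≡ 0 mod 13^2.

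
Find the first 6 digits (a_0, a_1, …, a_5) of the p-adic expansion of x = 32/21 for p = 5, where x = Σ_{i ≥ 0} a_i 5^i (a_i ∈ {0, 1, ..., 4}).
(a_0, …, a_5) = (2, 3, 2, 4, 1, 2)

v_5(32/21) = 0 (numerator and denominator both coprime to 5), so x ∈ ℤ_5^×. Compute digits iteratively via a_i = x_i mod 5, x_{i+1} = (x_i − a_i)/5, with x_0 = x:
  x_0 = 32/21;  a_0 = 2;  x_1 = (x_0 − 2)/5 = -2/21
  x_1 = -2/21;  a_1 = 3;  x_2 = (x_1 − 3)/5 = -13/21
  x_2 = -13/21;  a_2 = 2;  x_3 = (x_2 − 2)/5 = -11/21
  x_3 = -11/21;  a_3 = 4;  x_4 = (x_3 − 4)/5 = -19/21
  x_4 = -19/21;  a_4 = 1;  x_5 = (x_4 − 1)/5 = -8/21
  x_5 = -8/21;  a_5 = 2;  x_6 = (x_5 − 2)/5 = -10/21
Digits: (2, 3, 2, 4, 1, 2).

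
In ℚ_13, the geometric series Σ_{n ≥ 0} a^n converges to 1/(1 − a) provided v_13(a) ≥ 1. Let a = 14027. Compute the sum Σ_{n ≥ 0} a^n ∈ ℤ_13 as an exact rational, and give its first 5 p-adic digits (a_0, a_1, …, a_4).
Σ a^n = 1/(1 − a) = -1/14026;  first 5 digits = (1, 0, 5, 6, 12)

v_13(a) = 2 ≥ 1, so the series converges in ℤ_13 to 1/(1 − a) = 1/(1 − 14027) = -1/14026. Expand this rational in ℤ_13: compute digits iteratively via d_i = x_i mod 13, x_{i+1} = (x_i − d_i)/13. The first 5 digits are (1, 0, 5, 6, 12).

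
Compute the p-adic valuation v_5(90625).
v_5(90625) = 5

v_5(n) is the largest exponent k such that 5^k divides n. Factor out: 90625 = 5^5 · 29. (Sign doesn't affect v_p.) So v_5(90625) = 5.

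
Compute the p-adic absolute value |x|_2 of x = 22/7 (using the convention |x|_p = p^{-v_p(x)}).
|22/7|_2 = 1/2

Step 1 — compute v_2(x) by factoring powers of 2 out of the numerator and denominator: v_2(22/7) = 1. Step 2 — apply |x|_p = p^{-v_p(x)} = 2^{-1} = 1/2.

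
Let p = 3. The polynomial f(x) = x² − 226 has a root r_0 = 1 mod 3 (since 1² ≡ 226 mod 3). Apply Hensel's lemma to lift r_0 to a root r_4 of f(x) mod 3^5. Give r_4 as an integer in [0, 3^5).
r_4 = 73 (mod 243)

Hensel's recurrence: r_{i+1} = r_i − f(r_i)·(f′(r_i))^{-1} mod 3^{i+2}, with f′(x) = 2x. Iterate:
  r_0 = 1 (mod 3)
  r_1 = 1 (mod 9)
  r_2 = 19 (mod 27)
  r_3 = 73 (mod 81)
  r_4 = 73 (mod 243)
Final: r_4 = 73, and one checks f(r_4) ≡ 0 mod 3^5.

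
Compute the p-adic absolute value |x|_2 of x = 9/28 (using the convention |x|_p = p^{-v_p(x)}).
|9/28|_2 = 4

Step 1 — compute v_2(x) by factoring powers of 2 out of the numerator and denominator: v_2(9/28) = -2. Step 2 — apply |x|_p = p^{-v_p(x)} = 2^{2} = 4.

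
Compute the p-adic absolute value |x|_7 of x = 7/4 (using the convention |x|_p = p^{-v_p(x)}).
|7/4|_7 = 1/7

Step 1 — compute v_7(x) by factoring powers of 7 out of the numerator and denominator: v_7(7/4) = 1. Step 2 — apply |x|_p = p^{-v_p(x)} = 7^{-1} = 1/7.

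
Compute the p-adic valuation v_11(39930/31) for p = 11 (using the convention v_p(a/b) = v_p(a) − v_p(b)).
v_11(39930/31) = 3

Factor powers of 11 from the numerator and denominator of the reduced fraction: 39930 = 11^3 · 30 and 31 = 11^0 · 31. Apply v_p(a/b) = v_p(a) − v_p(b): v_11(39930/31) = 3 − 0 = 3.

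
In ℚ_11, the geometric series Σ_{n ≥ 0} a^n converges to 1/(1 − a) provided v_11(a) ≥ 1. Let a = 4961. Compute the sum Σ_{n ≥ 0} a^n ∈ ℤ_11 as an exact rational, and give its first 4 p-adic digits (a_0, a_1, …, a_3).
Σ a^n = 1/(1 − a) = -1/4960;  first 4 digits = (1, 0, 8, 3)

v_11(a) = 2 ≥ 1, so the series converges in ℤ_11 to 1/(1 − a) = 1/(1 − 4961) = -1/4960. Expand this rational in ℤ_11: compute digits iteratively via d_i = x_i mod 11, x_{i+1} = (x_i − d_i)/11. The first 4 digits are (1, 0, 8, 3).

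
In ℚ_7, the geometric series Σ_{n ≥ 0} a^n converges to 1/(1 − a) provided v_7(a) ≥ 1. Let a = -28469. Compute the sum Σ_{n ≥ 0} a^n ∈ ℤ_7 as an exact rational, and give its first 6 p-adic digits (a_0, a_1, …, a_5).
Σ a^n = 1/(1 − a) = 1/28470;  first 6 digits = (1, 0, 0, 1, 2, 5)

v_7(a) = 3 ≥ 1, so the series converges in ℤ_7 to 1/(1 − a) = 1/(1 − (-28469)) = 1/28470. Expand this rational in ℤ_7: compute digits iteratively via d_i = x_i mod 7, x_{i+1} = (x_i − d_i)/7. The first 6 digits are (1, 0, 0, 1, 2, 5).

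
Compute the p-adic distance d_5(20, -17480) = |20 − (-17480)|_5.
d_5(20, -17480) = 1/625

Step 1 — x − y = 20 − (-17480) = 17500. Step 2 — v_5(17500) = 4 (factor: 17500 = (5^4 · 28); the sign does not affect v_p). Step 3 — |x − y|_5 = 5^{-4} = 1/625.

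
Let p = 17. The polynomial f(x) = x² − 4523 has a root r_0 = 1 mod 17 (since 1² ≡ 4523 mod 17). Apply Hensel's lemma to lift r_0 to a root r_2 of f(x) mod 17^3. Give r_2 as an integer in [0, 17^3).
r_2 = 3418 (mod 4913)

Hensel's recurrence: r_{i+1} = r_i − f(r_i)·(f′(r_i))^{-1} mod 17^{i+2}, with f′(x) = 2x. Iterate:
  r_0 = 1 (mod 17)
  r_1 = 239 (mod 289)
  r_2 = 3418 (mod 4913)
Final: r_2 = 3418, and one checks f(r_2) ≡ 0 mod 17^3.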